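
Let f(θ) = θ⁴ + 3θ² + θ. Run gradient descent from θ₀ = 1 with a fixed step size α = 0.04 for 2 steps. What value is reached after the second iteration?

f′(θ) = 4θ³ + 6θ + 1
θ₁ = 1 − 0.04·11 = 0.56
θ₂ = 0.56 − 0.04·5.062464 = 0.35750144

0.35750144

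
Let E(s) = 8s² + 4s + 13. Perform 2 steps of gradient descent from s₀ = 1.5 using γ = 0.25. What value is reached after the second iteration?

15.5

E′(s) = 16s + 4
Step 1: E′(1.5) = 28; s₁ = 1.5 − 0.25·28 = -5.5
Step 2: E′(-5.5) = -84; s₂ = -5.5 − 0.25·(-84) = 15.5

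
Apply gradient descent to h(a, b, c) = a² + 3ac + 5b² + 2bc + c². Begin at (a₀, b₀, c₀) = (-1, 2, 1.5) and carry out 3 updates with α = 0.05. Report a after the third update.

-1.2748125

∇h = (2a + 3c, 10b + 2c, 3a + 2b + 2c)
Step 1: at (-1, 2, 1.5), ∇h = (2.5, 23, 4) → (-1, 2, 1.5) − 0.05·(2.5, 23, 4) = (-1.125, 0.85, 1.3)
Step 2: at (-1.125, 0.85, 1.3), ∇h = (1.65, 11.1, 0.925) → (-1.125, 0.85, 1.3) − 0.05·(1.65, 11.1, 0.925) = (-1.2075, 0.295, 1.25375)
Step 3: at (-1.2075, 0.295, 1.25375), ∇h = (1.34625, 5.4575, -0.525) → (-1.2075, 0.295, 1.25375) − 0.05·(1.34625, 5.4575, -0.525) = (-1.2748125, 0.022125, 1.28)
a = -1.2748125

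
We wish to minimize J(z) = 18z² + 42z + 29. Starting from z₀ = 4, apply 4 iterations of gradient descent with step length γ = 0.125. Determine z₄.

774.15625

J′(z) = 36z + 42
Step 1: J′(4) = 186; z₁ = 4 − 0.125·186 = -19.25
Step 2: J′(-19.25) = -651; z₂ = -19.25 − 0.125·(-651) = 62.125
Step 3: J′(62.125) = 2278.5; z₃ = 62.125 − 0.125·2278.5 = -222.6875
Step 4: J′(-222.6875) = -7974.75; z₄ = -222.6875 − 0.125·(-7974.75) = 774.15625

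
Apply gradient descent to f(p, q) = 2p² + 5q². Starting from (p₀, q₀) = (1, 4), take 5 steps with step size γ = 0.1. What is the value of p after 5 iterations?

0.07776

∇f = (4p, 10q)
(p₁, q₁) = (1, 4) − 0.1·(4, 40) = (0.6, 0)
(p₂, q₂) = (0.6, 0) − 0.1·(2.4, 0) = (0.36, 0)
(p₃, q₃) = (0.36, 0) − 0.1·(1.44, 0) = (0.216, 0)
(p₄, q₄) = (0.216, 0) − 0.1·(0.864, 0) = (0.1296, 0)
(p₅, q₅) = (0.1296, 0) − 0.1·(0.5184, 0) = (0.07776, 0)
p = 0.07776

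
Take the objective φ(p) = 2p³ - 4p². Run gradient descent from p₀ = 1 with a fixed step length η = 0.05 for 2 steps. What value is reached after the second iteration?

φ′(p) = 6p² - 8p
Step 1: φ′(1) = -2; p₁ = 1 − 0.05·(-2) = 1.1
Step 2: φ′(1.1) = -1.54; p₂ = 1.1 − 0.05·(-1.54) = 1.177

1.177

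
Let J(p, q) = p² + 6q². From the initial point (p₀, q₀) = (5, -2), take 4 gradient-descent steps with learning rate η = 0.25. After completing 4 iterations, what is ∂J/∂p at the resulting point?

∇J = (2p, 12q)
(p₁, q₁) = (5, -2) − 0.25·(10, -24) = (2.5, 4)
(p₂, q₂) = (2.5, 4) − 0.25·(5, 48) = (1.25, -8)
(p₃, q₃) = (1.25, -8) − 0.25·(2.5, -96) = (0.625, 16)
(p₄, q₄) = (0.625, 16) − 0.25·(1.25, 192) = (0.3125, -32)
∂J/∂p at (0.3125, -32) = 0.625

0.625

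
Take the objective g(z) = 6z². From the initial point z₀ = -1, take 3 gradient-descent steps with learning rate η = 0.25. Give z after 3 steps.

8

g′(z) = 12z
z₁ = -1 − 0.25·(-12) = 2
z₂ = 2 − 0.25·24 = -4
z₃ = -4 − 0.25·(-48) = 8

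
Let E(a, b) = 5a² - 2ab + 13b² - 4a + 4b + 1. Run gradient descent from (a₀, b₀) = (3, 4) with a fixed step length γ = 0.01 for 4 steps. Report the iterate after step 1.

(2.82, 2.98)

∇E = (10a - 2b - 4, -2a + 26b + 4)
Step 1: at (3, 4), ∇E = (18, 102) → (3, 4) − 0.01·(18, 102) = (2.82, 2.98)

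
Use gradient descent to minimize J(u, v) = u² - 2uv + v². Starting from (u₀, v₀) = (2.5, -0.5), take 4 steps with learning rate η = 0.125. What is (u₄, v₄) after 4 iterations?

∇J = (2u - 2v, -2u + 2v)
(u₁, v₁) = (2.5, -0.5) − 0.125·(6, -6) = (1.75, 0.25)
(u₂, v₂) = (1.75, 0.25) − 0.125·(3, -3) = (1.375, 0.625)
(u₃, v₃) = (1.375, 0.625) − 0.125·(1.5, -1.5) = (1.1875, 0.8125)
(u₄, v₄) = (1.1875, 0.8125) − 0.125·(0.75, -0.75) = (1.09375, 0.90625)

(1.09375, 0.90625)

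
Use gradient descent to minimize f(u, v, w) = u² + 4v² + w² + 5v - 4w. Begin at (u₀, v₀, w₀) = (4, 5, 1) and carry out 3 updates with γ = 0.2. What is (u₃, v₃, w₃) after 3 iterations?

(0.864, -1.84, 1.784)

∇f = (2u, 8v + 5, 2w - 4)
Step 1: at (4, 5, 1), ∇f = (8, 45, -2) → (4, 5, 1) − 0.2·(8, 45, -2) = (2.4, -4, 1.4)
Step 2: at (2.4, -4, 1.4), ∇f = (4.8, -27, -1.2) → (2.4, -4, 1.4) − 0.2·(4.8, -27, -1.2) = (1.44, 1.4, 1.64)
Step 3: at (1.44, 1.4, 1.64), ∇f = (2.88, 16.2, -0.72) → (1.44, 1.4, 1.64) − 0.2·(2.88, 16.2, -0.72) = (0.864, -1.84, 1.784)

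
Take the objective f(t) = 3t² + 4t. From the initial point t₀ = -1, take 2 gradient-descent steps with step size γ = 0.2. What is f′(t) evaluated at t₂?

-0.08

f′(t) = 6t + 4
t₁ = -1 − 0.2·(-2) = -0.6
t₂ = -0.6 − 0.2·0.4 = -0.68
f′(t) at (-0.68) = -0.08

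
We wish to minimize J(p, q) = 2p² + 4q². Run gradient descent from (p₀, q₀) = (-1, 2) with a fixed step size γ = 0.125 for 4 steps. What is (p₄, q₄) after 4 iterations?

∇J = (4p, 8q)
(p₁, q₁) = (-1, 2) − 0.125·(-4, 16) = (-0.5, 0)
(p₂, q₂) = (-0.5, 0) − 0.125·(-2, 0) = (-0.25, 0)
(p₃, q₃) = (-0.25, 0) − 0.125·(-1, 0) = (-0.125, 0)
(p₄, q₄) = (-0.125, 0) − 0.125·(-0.5, 0) = (-0.0625, 0)

(-0.0625, 0)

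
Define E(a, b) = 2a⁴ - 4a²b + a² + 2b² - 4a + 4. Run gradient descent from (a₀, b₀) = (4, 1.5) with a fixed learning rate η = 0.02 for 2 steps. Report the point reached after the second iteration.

∇E = (8a³ - 8ab + 2a - 4, -4a² + 4b)
(a₁, b₁) = (4, 1.5) − 0.02·(468, -58) = (-5.36, 2.66)
(a₂, b₂) = (-5.36, 2.66) − 0.02·(-1132.584448, -104.2784) = (17.29168896, 4.745568)

(17.29168896, 4.745568)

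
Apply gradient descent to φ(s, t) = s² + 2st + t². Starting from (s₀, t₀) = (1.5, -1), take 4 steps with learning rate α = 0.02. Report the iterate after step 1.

∇φ = (2s + 2t, 2s + 2t)
(s₁, t₁) = (1.5, -1) − 0.02·(1, 1) = (1.48, -1.02)

(1.48, -1.02)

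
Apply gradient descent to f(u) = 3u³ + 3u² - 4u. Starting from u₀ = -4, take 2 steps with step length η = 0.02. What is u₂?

f′(u) = 9u² + 6u - 4
Step 1: f′(-4) = 116; u₁ = -4 − 0.02·116 = -6.32
Step 2: f′(-6.32) = 317.5616; u₂ = -6.32 − 0.02·317.5616 = -12.671232

-12.671232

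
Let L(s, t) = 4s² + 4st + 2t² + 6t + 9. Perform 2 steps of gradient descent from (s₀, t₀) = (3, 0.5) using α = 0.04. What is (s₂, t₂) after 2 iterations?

(1.3808, -0.8056)

∇L = (8s + 4t, 4s + 4t + 6)
Step 1: at (3, 0.5), ∇L = (26, 20) → (3, 0.5) − 0.04·(26, 20) = (1.96, -0.3)
Step 2: at (1.96, -0.3), ∇L = (14.48, 12.64) → (1.96, -0.3) − 0.04·(14.48, 12.64) = (1.3808, -0.8056)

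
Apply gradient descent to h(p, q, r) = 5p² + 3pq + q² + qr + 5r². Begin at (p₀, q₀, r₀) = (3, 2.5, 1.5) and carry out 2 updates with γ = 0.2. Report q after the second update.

∇h = (10p + 3q, 3p + 2q + r, q + 10r)
(p₁, q₁, r₁) = (3, 2.5, 1.5) − 0.2·(37.5, 15.5, 17.5) = (-4.5, -0.6, -2)
(p₂, q₂, r₂) = (-4.5, -0.6, -2) − 0.2·(-46.8, -16.7, -20.6) = (4.86, 2.74, 2.12)
q = 2.74

2.74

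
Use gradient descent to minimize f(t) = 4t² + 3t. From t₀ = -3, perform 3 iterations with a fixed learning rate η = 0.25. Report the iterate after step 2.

f′(t) = 8t + 3
t₁ = -3 − 0.25·(-21) = 2.25
t₂ = 2.25 − 0.25·21 = -3

-3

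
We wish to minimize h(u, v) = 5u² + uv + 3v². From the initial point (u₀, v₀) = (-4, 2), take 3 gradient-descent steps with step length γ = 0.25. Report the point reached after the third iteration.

∇h = (10u + v, u + 6v)
Step 1: at (-4, 2), ∇h = (-38, 8) → (-4, 2) − 0.25·(-38, 8) = (5.5, 0)
Step 2: at (5.5, 0), ∇h = (55, 5.5) → (5.5, 0) − 0.25·(55, 5.5) = (-8.25, -1.375)
Step 3: at (-8.25, -1.375), ∇h = (-83.875, -16.5) → (-8.25, -1.375) − 0.25·(-83.875, -16.5) = (12.71875, 2.75)

(12.71875, 2.75)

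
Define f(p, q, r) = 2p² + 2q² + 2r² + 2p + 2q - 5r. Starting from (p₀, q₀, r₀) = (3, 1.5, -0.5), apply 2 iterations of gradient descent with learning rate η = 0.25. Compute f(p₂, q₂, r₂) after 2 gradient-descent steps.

-4.125

∇f = (4p + 2, 4q + 2, 4r - 5)
(p₁, q₁, r₁) = (3, 1.5, -0.5) − 0.25·(14, 8, -7) = (-0.5, -0.5, 1.25)
(p₂, q₂, r₂) = (-0.5, -0.5, 1.25) − 0.25·(0, 0, 0) = (-0.5, -0.5, 1.25)
f(-0.5, -0.5, 1.25) = -4.125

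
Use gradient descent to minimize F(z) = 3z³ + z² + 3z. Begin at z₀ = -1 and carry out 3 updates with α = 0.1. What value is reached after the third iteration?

-31.925

F′(z) = 9z² + 2z + 3
Step 1: F′(-1) = 10; z₁ = -1 − 0.1·10 = -2
Step 2: F′(-2) = 35; z₂ = -2 − 0.1·35 = -5.5
Step 3: F′(-5.5) = 264.25; z₃ = -5.5 − 0.1·264.25 = -31.925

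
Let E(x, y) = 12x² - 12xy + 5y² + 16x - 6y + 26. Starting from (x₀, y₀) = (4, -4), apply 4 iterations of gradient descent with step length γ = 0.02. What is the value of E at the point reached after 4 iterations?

20.7397141487616

∇E = (24x - 12y + 16, -12x + 10y - 6)
(x₁, y₁) = (4, -4) − 0.02·(160, -94) = (0.8, -2.12)
(x₂, y₂) = (0.8, -2.12) − 0.02·(60.64, -36.8) = (-0.4128, -1.384)
(x₃, y₃) = (-0.4128, -1.384) − 0.02·(22.7008, -14.8864) = (-0.866816, -1.086272)
(x₄, y₄) = (-0.866816, -1.086272) − 0.02·(8.23168, -6.460928) = (-1.0314496, -0.95705344)
E(-1.0314496, -0.95705344) = 20.7397141487616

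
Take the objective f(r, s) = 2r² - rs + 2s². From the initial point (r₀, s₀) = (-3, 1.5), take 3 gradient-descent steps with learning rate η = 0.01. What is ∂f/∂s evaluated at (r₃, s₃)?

7.5919545

∇f = (4r - s, -r + 4s)
Step 1: at (-3, 1.5), ∇f = (-13.5, 9) → (-3, 1.5) − 0.01·(-13.5, 9) = (-2.865, 1.41)
Step 2: at (-2.865, 1.41), ∇f = (-12.87, 8.505) → (-2.865, 1.41) − 0.01·(-12.87, 8.505) = (-2.7363, 1.32495)
Step 3: at (-2.7363, 1.32495), ∇f = (-12.27015, 8.0361) → (-2.7363, 1.32495) − 0.01·(-12.27015, 8.0361) = (-2.6135985, 1.244589)
∂f/∂s at (-2.6135985, 1.244589) = 7.5919545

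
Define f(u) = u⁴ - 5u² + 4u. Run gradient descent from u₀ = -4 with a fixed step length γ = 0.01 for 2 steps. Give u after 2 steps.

-1.84221312

f′(u) = 4u³ - 10u + 4
u₁ = -4 − 0.01·(-212) = -1.88
u₂ = -1.88 − 0.01·(-3.778688) = -1.84221312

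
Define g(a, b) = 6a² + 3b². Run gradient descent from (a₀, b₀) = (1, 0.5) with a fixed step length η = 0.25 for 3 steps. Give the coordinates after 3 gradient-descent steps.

(-8, -0.0625)

∇g = (12a, 6b)
Step 1: at (1, 0.5), ∇g = (12, 3) → (1, 0.5) − 0.25·(12, 3) = (-2, -0.25)
Step 2: at (-2, -0.25), ∇g = (-24, -1.5) → (-2, -0.25) − 0.25·(-24, -1.5) = (4, 0.125)
Step 3: at (4, 0.125), ∇g = (48, 0.75) → (4, 0.125) − 0.25·(48, 0.75) = (-8, -0.0625)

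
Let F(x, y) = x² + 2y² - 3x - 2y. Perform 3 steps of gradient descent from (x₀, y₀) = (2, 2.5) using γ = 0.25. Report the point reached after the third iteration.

(1.5625, 0.5)

∇F = (2x - 3, 4y - 2)
(x₁, y₁) = (2, 2.5) − 0.25·(1, 8) = (1.75, 0.5)
(x₂, y₂) = (1.75, 0.5) − 0.25·(0.5, 0) = (1.625, 0.5)
(x₃, y₃) = (1.625, 0.5) − 0.25·(0.25, 0) = (1.5625, 0.5)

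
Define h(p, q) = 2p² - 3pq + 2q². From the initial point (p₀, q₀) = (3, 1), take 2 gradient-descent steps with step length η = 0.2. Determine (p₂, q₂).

(1.44, 1.12)

∇h = (4p - 3q, -3p + 4q)
Step 1: at (3, 1), ∇h = (9, -5) → (3, 1) − 0.2·(9, -5) = (1.2, 2)
Step 2: at (1.2, 2), ∇h = (-1.2, 4.4) → (1.2, 2) − 0.2·(-1.2, 4.4) = (1.44, 1.12)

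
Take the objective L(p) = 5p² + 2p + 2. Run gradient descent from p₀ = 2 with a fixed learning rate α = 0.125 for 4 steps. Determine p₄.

-0.19140625

L′(p) = 10p + 2
p₁ = 2 − 0.125·22 = -0.75
p₂ = -0.75 − 0.125·(-5.5) = -0.0625
p₃ = -0.0625 − 0.125·1.375 = -0.234375
p₄ = -0.234375 − 0.125·(-0.34375) = -0.19140625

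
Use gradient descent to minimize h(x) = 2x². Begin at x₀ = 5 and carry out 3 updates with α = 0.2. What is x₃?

0.04

h′(x) = 4x
x₁ = 5 − 0.2·20 = 1
x₂ = 1 − 0.2·4 = 0.2
x₃ = 0.2 − 0.2·0.8 = 0.04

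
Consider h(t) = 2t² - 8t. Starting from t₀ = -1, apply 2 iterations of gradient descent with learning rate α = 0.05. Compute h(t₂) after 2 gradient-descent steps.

-0.6272

h′(t) = 4t - 8
t₁ = -1 − 0.05·(-12) = -0.4
t₂ = -0.4 − 0.05·(-9.6) = 0.08
h(0.08) = -0.6272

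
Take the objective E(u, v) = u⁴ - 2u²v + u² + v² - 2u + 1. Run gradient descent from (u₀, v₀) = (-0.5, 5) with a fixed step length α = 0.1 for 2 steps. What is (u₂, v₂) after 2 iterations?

(-1.97465, 3.5045)

∇E = (4u³ - 4uv + 2u - 2, -2u² + 2v)
Step 1: at (-0.5, 5), ∇E = (6.5, 9.5) → (-0.5, 5) − 0.1·(6.5, 9.5) = (-1.15, 4.05)
Step 2: at (-1.15, 4.05), ∇E = (8.2465, 5.455) → (-1.15, 4.05) − 0.1·(8.2465, 5.455) = (-1.97465, 3.5045)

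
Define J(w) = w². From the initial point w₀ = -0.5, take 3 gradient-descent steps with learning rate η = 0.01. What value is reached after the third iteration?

J′(w) = 2w
w₁ = -0.5 − 0.01·(-1) = -0.49
w₂ = -0.49 − 0.01·(-0.98) = -0.4802
w₃ = -0.4802 − 0.01·(-0.9604) = -0.470596

-0.470596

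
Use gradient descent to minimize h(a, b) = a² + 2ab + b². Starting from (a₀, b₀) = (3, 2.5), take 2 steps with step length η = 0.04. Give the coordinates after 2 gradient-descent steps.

(2.1904, 1.6904)

∇h = (2a + 2b, 2a + 2b)
Step 1: at (3, 2.5), ∇h = (11, 11) → (3, 2.5) − 0.04·(11, 11) = (2.56, 2.06)
Step 2: at (2.56, 2.06), ∇h = (9.24, 9.24) → (2.56, 2.06) − 0.04·(9.24, 9.24) = (2.1904, 1.6904)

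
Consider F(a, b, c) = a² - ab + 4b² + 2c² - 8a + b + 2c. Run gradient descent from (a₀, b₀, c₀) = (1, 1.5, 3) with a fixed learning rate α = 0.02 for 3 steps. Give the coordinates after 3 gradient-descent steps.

∇F = (2a - b - 8, -a + 8b + 1, 4c + 2)
(a₁, b₁, c₁) = (1, 1.5, 3) − 0.02·(-7.5, 12, 14) = (1.15, 1.26, 2.72)
(a₂, b₂, c₂) = (1.15, 1.26, 2.72) − 0.02·(-6.96, 9.93, 12.88) = (1.2892, 1.0614, 2.4624)
(a₃, b₃, c₃) = (1.2892, 1.0614, 2.4624) − 0.02·(-6.483, 8.202, 11.8496) = (1.41886, 0.89736, 2.225408)

(1.41886, 0.89736, 2.225408)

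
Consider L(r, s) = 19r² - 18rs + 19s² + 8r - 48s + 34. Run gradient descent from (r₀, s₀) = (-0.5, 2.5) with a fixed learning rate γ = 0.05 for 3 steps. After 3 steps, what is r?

∇L = (38r - 18s + 8, -18r + 38s - 48)
(r₁, s₁) = (-0.5, 2.5) − 0.05·(-56, 56) = (2.3, -0.3)
(r₂, s₂) = (2.3, -0.3) − 0.05·(100.8, -100.8) = (-2.74, 4.74)
(r₃, s₃) = (-2.74, 4.74) − 0.05·(-181.44, 181.44) = (6.332, -4.332)
r = 6.332

6.332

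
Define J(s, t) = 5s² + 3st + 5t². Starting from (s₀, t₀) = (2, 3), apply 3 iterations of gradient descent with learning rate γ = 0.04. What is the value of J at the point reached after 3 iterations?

∇J = (10s + 3t, 3s + 10t)
(s₁, t₁) = (2, 3) − 0.04·(29, 36) = (0.84, 1.56)
(s₂, t₂) = (0.84, 1.56) − 0.04·(13.08, 18.12) = (0.3168, 0.8352)
(s₃, t₃) = (0.3168, 0.8352) − 0.04·(5.6736, 9.3024) = (0.089856, 0.463104)
J(0.089856, 0.463104) = 1.237535096832

1.237535096832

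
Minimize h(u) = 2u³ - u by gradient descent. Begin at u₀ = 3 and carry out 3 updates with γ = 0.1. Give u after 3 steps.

h′(u) = 6u² - 1
Step 1: h′(3) = 53; u₁ = 3 − 0.1·53 = -2.3
Step 2: h′(-2.3) = 30.74; u₂ = -2.3 − 0.1·30.74 = -5.374
Step 3: h′(-5.374) = 172.279256; u₃ = -5.374 − 0.1·172.279256 = -22.6019256

-22.6019256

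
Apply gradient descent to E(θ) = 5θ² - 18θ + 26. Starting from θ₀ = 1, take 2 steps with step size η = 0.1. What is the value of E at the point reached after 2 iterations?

E′(θ) = 10θ - 18
θ₁ = 1 − 0.1·(-8) = 1.8
θ₂ = 1.8 − 0.1·0 = 1.8
E(1.8) = 9.8

9.8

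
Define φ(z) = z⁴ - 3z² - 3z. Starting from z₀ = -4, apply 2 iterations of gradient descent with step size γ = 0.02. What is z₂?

0.81656

φ′(z) = 4z³ - 6z - 3
Step 1: φ′(-4) = -235; z₁ = -4 − 0.02·(-235) = 0.7
Step 2: φ′(0.7) = -5.828; z₂ = 0.7 − 0.02·(-5.828) = 0.81656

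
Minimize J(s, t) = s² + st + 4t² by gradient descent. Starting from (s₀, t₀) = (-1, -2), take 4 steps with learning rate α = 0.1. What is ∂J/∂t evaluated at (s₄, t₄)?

0.0675

∇J = (2s + t, s + 8t)
Step 1: at (-1, -2), ∇J = (-4, -17) → (-1, -2) − 0.1·(-4, -17) = (-0.6, -0.3)
Step 2: at (-0.6, -0.3), ∇J = (-1.5, -3) → (-0.6, -0.3) − 0.1·(-1.5, -3) = (-0.45, 0)
Step 3: at (-0.45, 0), ∇J = (-0.9, -0.45) → (-0.45, 0) − 0.1·(-0.9, -0.45) = (-0.36, 0.045)
Step 4: at (-0.36, 0.045), ∇J = (-0.675, 0) → (-0.36, 0.045) − 0.1·(-0.675, 0) = (-0.2925, 0.045)
∂J/∂t at (-0.2925, 0.045) = 0.0675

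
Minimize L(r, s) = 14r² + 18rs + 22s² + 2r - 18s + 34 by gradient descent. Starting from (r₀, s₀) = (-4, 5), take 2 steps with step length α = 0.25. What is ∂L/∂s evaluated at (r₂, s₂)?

∇L = (28r + 18s + 2, 18r + 44s - 18)
(r₁, s₁) = (-4, 5) − 0.25·(-20, 130) = (1, -27.5)
(r₂, s₂) = (1, -27.5) − 0.25·(-465, -1210) = (117.25, 275)
∂L/∂s at (117.25, 275) = 14192.5

14192.5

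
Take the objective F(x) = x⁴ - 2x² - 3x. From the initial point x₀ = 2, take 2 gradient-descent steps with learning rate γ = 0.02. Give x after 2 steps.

F′(x) = 4x³ - 4x - 3
x₁ = 2 − 0.02·21 = 1.58
x₂ = 1.58 − 0.02·6.457248 = 1.45085504

1.45085504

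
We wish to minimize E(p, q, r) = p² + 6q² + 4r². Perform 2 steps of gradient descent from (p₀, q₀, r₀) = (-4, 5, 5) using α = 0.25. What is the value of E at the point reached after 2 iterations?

2501

∇E = (2p, 12q, 8r)
(p₁, q₁, r₁) = (-4, 5, 5) − 0.25·(-8, 60, 40) = (-2, -10, -5)
(p₂, q₂, r₂) = (-2, -10, -5) − 0.25·(-4, -120, -40) = (-1, 20, 5)
E(-1, 20, 5) = 2501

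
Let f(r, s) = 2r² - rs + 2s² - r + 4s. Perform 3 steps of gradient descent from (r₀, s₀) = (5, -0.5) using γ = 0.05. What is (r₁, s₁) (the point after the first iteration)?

(4.025, -0.35)

∇f = (4r - s - 1, -r + 4s + 4)
Step 1: at (5, -0.5), ∇f = (19.5, -3) → (5, -0.5) − 0.05·(19.5, -3) = (4.025, -0.35)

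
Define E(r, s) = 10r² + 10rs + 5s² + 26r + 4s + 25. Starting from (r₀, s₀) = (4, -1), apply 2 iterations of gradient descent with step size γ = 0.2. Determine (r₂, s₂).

∇E = (20r + 10s + 26, 10r + 10s + 4)
Step 1: at (4, -1), ∇E = (96, 34) → (4, -1) − 0.2·(96, 34) = (-15.2, -7.8)
Step 2: at (-15.2, -7.8), ∇E = (-356, -226) → (-15.2, -7.8) − 0.2·(-356, -226) = (56, 37.4)

(56, 37.4)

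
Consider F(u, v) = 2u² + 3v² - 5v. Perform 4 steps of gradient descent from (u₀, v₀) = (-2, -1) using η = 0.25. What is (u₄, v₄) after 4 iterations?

(0, 0.71875)

∇F = (4u, 6v - 5)
Step 1: at (-2, -1), ∇F = (-8, -11) → (-2, -1) − 0.25·(-8, -11) = (0, 1.75)
Step 2: at (0, 1.75), ∇F = (0, 5.5) → (0, 1.75) − 0.25·(0, 5.5) = (0, 0.375)
Step 3: at (0, 0.375), ∇F = (0, -2.75) → (0, 0.375) − 0.25·(0, -2.75) = (0, 1.0625)
Step 4: at (0, 1.0625), ∇F = (0, 1.375) → (0, 1.0625) − 0.25·(0, 1.375) = (0, 0.71875)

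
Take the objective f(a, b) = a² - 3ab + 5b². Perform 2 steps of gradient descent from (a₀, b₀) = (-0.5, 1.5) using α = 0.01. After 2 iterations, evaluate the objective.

8.6270581375

∇f = (2a - 3b, -3a + 10b)
(a₁, b₁) = (-0.5, 1.5) − 0.01·(-5.5, 16.5) = (-0.445, 1.335)
(a₂, b₂) = (-0.445, 1.335) − 0.01·(-4.895, 14.685) = (-0.39605, 1.18815)
f(-0.39605, 1.18815) = 8.6270581375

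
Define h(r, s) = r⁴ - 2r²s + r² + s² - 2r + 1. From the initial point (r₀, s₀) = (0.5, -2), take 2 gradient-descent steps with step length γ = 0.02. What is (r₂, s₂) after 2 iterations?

(0.38073544, -1.826204)

∇h = (4r³ - 4rs + 2r - 2, -2r² + 2s)
(r₁, s₁) = (0.5, -2) − 0.02·(3.5, -4.5) = (0.43, -1.91)
(r₂, s₂) = (0.43, -1.91) − 0.02·(2.463228, -4.1898) = (0.38073544, -1.826204)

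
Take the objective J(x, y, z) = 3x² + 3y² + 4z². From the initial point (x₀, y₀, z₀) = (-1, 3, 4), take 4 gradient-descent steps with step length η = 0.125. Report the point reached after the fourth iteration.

∇J = (6x, 6y, 8z)
Step 1: at (-1, 3, 4), ∇J = (-6, 18, 32) → (-1, 3, 4) − 0.125·(-6, 18, 32) = (-0.25, 0.75, 0)
Step 2: at (-0.25, 0.75, 0), ∇J = (-1.5, 4.5, 0) → (-0.25, 0.75, 0) − 0.125·(-1.5, 4.5, 0) = (-0.0625, 0.1875, 0)
Step 3: at (-0.0625, 0.1875, 0), ∇J = (-0.375, 1.125, 0) → (-0.0625, 0.1875, 0) − 0.125·(-0.375, 1.125, 0) = (-0.015625, 0.046875, 0)
Step 4: at (-0.015625, 0.046875, 0), ∇J = (-0.09375, 0.28125, 0) → (-0.015625, 0.046875, 0) − 0.125·(-0.09375, 0.28125, 0) = (-0.00390625, 0.01171875, 0)

(-0.00390625, 0.01171875, 0)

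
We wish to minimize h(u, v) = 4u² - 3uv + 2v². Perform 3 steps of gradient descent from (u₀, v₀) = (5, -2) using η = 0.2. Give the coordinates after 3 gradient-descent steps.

(-3.648, 2.048)

∇h = (8u - 3v, -3u + 4v)
Step 1: at (5, -2), ∇h = (46, -23) → (5, -2) − 0.2·(46, -23) = (-4.2, 2.6)
Step 2: at (-4.2, 2.6), ∇h = (-41.4, 23) → (-4.2, 2.6) − 0.2·(-41.4, 23) = (4.08, -2)
Step 3: at (4.08, -2), ∇h = (38.64, -20.24) → (4.08, -2) − 0.2·(38.64, -20.24) = (-3.648, 2.048)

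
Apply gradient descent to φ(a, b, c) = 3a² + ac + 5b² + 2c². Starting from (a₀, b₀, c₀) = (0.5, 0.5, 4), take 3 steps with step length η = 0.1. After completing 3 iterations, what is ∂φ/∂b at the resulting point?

∇φ = (6a + c, 10b, a + 4c)
Step 1: at (0.5, 0.5, 4), ∇φ = (7, 5, 16.5) → (0.5, 0.5, 4) − 0.1·(7, 5, 16.5) = (-0.2, 0, 2.35)
Step 2: at (-0.2, 0, 2.35), ∇φ = (1.15, 0, 9.2) → (-0.2, 0, 2.35) − 0.1·(1.15, 0, 9.2) = (-0.315, 0, 1.43)
Step 3: at (-0.315, 0, 1.43), ∇φ = (-0.46, 0, 5.405) → (-0.315, 0, 1.43) − 0.1·(-0.46, 0, 5.405) = (-0.269, 0, 0.8895)
∂φ/∂b at (-0.269, 0, 0.8895) = 0

0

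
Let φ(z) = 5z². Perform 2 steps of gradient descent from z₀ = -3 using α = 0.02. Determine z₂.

-1.92

φ′(z) = 10z
Step 1: φ′(-3) = -30; z₁ = -3 − 0.02·(-30) = -2.4
Step 2: φ′(-2.4) = -24; z₂ = -2.4 − 0.02·(-24) = -1.92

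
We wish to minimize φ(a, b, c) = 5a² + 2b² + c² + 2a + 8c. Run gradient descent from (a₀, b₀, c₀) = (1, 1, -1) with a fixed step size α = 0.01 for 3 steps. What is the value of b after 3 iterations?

0.884736

∇φ = (10a + 2, 4b, 2c + 8)
Step 1: at (1, 1, -1), ∇φ = (12, 4, 6) → (1, 1, -1) − 0.01·(12, 4, 6) = (0.88, 0.96, -1.06)
Step 2: at (0.88, 0.96, -1.06), ∇φ = (10.8, 3.84, 5.88) → (0.88, 0.96, -1.06) − 0.01·(10.8, 3.84, 5.88) = (0.772, 0.9216, -1.1188)
Step 3: at (0.772, 0.9216, -1.1188), ∇φ = (9.72, 3.6864, 5.7624) → (0.772, 0.9216, -1.1188) − 0.01·(9.72, 3.6864, 5.7624) = (0.6748, 0.884736, -1.176424)
b = 0.884736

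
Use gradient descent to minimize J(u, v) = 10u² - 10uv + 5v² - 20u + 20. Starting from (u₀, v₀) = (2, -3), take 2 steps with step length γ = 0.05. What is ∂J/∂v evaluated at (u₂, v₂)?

-12.5

∇J = (20u - 10v - 20, -10u + 10v)
Step 1: at (2, -3), ∇J = (50, -50) → (2, -3) − 0.05·(50, -50) = (-0.5, -0.5)
Step 2: at (-0.5, -0.5), ∇J = (-25, 0) → (-0.5, -0.5) − 0.05·(-25, 0) = (0.75, -0.5)
∂J/∂v at (0.75, -0.5) = -12.5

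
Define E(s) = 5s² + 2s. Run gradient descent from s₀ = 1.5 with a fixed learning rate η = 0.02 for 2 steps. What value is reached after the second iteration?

0.888

E′(s) = 10s + 2
Step 1: E′(1.5) = 17; s₁ = 1.5 − 0.02·17 = 1.16
Step 2: E′(1.16) = 13.6; s₂ = 1.16 − 0.02·13.6 = 0.888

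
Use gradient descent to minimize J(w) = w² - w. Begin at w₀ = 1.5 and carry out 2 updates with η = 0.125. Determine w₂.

1.0625

J′(w) = 2w - 1
w₁ = 1.5 − 0.125·2 = 1.25
w₂ = 1.25 − 0.125·1.5 = 1.0625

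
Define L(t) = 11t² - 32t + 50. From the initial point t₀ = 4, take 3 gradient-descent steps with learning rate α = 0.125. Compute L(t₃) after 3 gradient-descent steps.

L′(t) = 22t - 32
Step 1: L′(4) = 56; t₁ = 4 − 0.125·56 = -3
Step 2: L′(-3) = -98; t₂ = -3 − 0.125·(-98) = 9.25
Step 3: L′(9.25) = 171.5; t₃ = 9.25 − 0.125·171.5 = -12.1875
L(-12.1875) = 2073.88671875

2073.88671875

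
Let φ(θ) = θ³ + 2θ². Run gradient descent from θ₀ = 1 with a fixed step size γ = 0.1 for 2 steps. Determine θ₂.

φ′(θ) = 3θ² + 4θ
θ₁ = 1 − 0.1·7 = 0.3
θ₂ = 0.3 − 0.1·1.47 = 0.153

0.153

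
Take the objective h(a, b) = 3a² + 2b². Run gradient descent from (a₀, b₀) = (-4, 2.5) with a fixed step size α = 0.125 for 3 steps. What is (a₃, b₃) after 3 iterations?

(-0.0625, 0.3125)

∇h = (6a, 4b)
Step 1: at (-4, 2.5), ∇h = (-24, 10) → (-4, 2.5) − 0.125·(-24, 10) = (-1, 1.25)
Step 2: at (-1, 1.25), ∇h = (-6, 5) → (-1, 1.25) − 0.125·(-6, 5) = (-0.25, 0.625)
Step 3: at (-0.25, 0.625), ∇h = (-1.5, 2.5) → (-0.25, 0.625) − 0.125·(-1.5, 2.5) = (-0.0625, 0.3125)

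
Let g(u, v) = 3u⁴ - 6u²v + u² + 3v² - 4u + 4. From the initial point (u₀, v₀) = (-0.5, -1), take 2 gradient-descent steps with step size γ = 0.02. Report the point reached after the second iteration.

∇g = (12u³ - 12uv + 2u - 4, -6u² + 6v)
Step 1: at (-0.5, -1), ∇g = (-12.5, -7.5) → (-0.5, -1) − 0.02·(-12.5, -7.5) = (-0.25, -0.85)
Step 2: at (-0.25, -0.85), ∇g = (-7.2375, -5.475) → (-0.25, -0.85) − 0.02·(-7.2375, -5.475) = (-0.10525, -0.7405)

(-0.10525, -0.7405)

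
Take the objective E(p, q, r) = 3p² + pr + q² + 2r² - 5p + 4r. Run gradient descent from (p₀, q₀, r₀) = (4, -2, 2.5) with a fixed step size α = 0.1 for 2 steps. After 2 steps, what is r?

-0.165

∇E = (6p + r - 5, 2q, p + 4r + 4)
Step 1: at (4, -2, 2.5), ∇E = (21.5, -4, 18) → (4, -2, 2.5) − 0.1·(21.5, -4, 18) = (1.85, -1.6, 0.7)
Step 2: at (1.85, -1.6, 0.7), ∇E = (6.8, -3.2, 8.65) → (1.85, -1.6, 0.7) − 0.1·(6.8, -3.2, 8.65) = (1.17, -1.28, -0.165)
r = -0.165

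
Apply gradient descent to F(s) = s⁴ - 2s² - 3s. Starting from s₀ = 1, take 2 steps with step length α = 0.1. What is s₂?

1.2412

F′(s) = 4s³ - 4s - 3
Step 1: F′(1) = -3; s₁ = 1 − 0.1·(-3) = 1.3
Step 2: F′(1.3) = 0.588; s₂ = 1.3 − 0.1·0.588 = 1.2412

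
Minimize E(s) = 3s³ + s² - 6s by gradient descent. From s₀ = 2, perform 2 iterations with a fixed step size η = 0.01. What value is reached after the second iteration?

1.438796

E′(s) = 9s² + 2s - 6
Step 1: E′(2) = 34; s₁ = 2 − 0.01·34 = 1.66
Step 2: E′(1.66) = 22.1204; s₂ = 1.66 − 0.01·22.1204 = 1.438796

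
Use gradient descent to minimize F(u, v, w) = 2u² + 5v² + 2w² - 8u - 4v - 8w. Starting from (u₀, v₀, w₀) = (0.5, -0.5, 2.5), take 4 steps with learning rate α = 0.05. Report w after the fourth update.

2.2048

∇F = (4u - 8, 10v - 4, 4w - 8)
(u₁, v₁, w₁) = (0.5, -0.5, 2.5) − 0.05·(-6, -9, 2) = (0.8, -0.05, 2.4)
(u₂, v₂, w₂) = (0.8, -0.05, 2.4) − 0.05·(-4.8, -4.5, 1.6) = (1.04, 0.175, 2.32)
(u₃, v₃, w₃) = (1.04, 0.175, 2.32) − 0.05·(-3.84, -2.25, 1.28) = (1.232, 0.2875, 2.256)
(u₄, v₄, w₄) = (1.232, 0.2875, 2.256) − 0.05·(-3.072, -1.125, 1.024) = (1.3856, 0.34375, 2.2048)
w = 2.2048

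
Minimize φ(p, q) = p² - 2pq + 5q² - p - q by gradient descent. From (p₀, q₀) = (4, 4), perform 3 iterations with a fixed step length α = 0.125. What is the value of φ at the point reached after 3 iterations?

3.0078125

∇φ = (2p - 2q - 1, -2p + 10q - 1)
(p₁, q₁) = (4, 4) − 0.125·(-1, 31) = (4.125, 0.125)
(p₂, q₂) = (4.125, 0.125) − 0.125·(7, -8) = (3.25, 1.125)
(p₃, q₃) = (3.25, 1.125) − 0.125·(3.25, 3.75) = (2.84375, 0.65625)
φ(2.84375, 0.65625) = 3.0078125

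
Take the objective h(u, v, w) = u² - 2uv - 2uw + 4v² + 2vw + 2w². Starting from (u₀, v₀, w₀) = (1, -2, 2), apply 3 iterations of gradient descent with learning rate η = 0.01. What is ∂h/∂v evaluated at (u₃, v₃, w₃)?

-10.930592

∇h = (2u - 2v - 2w, -2u + 8v + 2w, -2u + 2v + 4w)
(u₁, v₁, w₁) = (1, -2, 2) − 0.01·(2, -14, 2) = (0.98, -1.86, 1.98)
(u₂, v₂, w₂) = (0.98, -1.86, 1.98) − 0.01·(1.72, -12.88, 2.24) = (0.9628, -1.7312, 1.9576)
(u₃, v₃, w₃) = (0.9628, -1.7312, 1.9576) − 0.01·(1.4728, -11.86, 2.4424) = (0.948072, -1.6126, 1.933176)
∂h/∂v at (0.948072, -1.6126, 1.933176) = -10.930592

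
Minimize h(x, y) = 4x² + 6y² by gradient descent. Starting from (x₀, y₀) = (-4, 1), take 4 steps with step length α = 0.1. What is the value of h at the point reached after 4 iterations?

0.0001792

∇h = (8x, 12y)
(x₁, y₁) = (-4, 1) − 0.1·(-32, 12) = (-0.8, -0.2)
(x₂, y₂) = (-0.8, -0.2) − 0.1·(-6.4, -2.4) = (-0.16, 0.04)
(x₃, y₃) = (-0.16, 0.04) − 0.1·(-1.28, 0.48) = (-0.032, -0.008)
(x₄, y₄) = (-0.032, -0.008) − 0.1·(-0.256, -0.096) = (-0.0064, 0.0016)
h(-0.0064, 0.0016) = 0.0001792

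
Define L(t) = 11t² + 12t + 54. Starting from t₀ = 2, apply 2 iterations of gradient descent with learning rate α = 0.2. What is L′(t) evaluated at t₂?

647.36

L′(t) = 22t + 12
t₁ = 2 − 0.2·56 = -9.2
t₂ = -9.2 − 0.2·(-190.4) = 28.88
L′(t) at (28.88) = 647.36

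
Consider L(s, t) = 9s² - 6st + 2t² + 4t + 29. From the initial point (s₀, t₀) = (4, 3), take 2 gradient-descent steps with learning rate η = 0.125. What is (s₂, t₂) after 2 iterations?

(6.4375, -0.5625)

∇L = (18s - 6t, -6s + 4t + 4)
Step 1: at (4, 3), ∇L = (54, -8) → (4, 3) − 0.125·(54, -8) = (-2.75, 4)
Step 2: at (-2.75, 4), ∇L = (-73.5, 36.5) → (-2.75, 4) − 0.125·(-73.5, 36.5) = (6.4375, -0.5625)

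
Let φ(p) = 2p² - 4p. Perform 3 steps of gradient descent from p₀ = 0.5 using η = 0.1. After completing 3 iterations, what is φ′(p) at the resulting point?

-0.432

φ′(p) = 4p - 4
Step 1: φ′(0.5) = -2; p₁ = 0.5 − 0.1·(-2) = 0.7
Step 2: φ′(0.7) = -1.2; p₂ = 0.7 − 0.1·(-1.2) = 0.82
Step 3: φ′(0.82) = -0.72; p₃ = 0.82 − 0.1·(-0.72) = 0.892
φ′(p) at (0.892) = -0.432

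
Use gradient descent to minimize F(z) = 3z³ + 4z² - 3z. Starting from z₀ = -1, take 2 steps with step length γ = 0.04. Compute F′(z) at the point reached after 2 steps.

-3.573098848256

F′(z) = 9z² + 8z - 3
z₁ = -1 − 0.04·(-2) = -0.92
z₂ = -0.92 − 0.04·(-2.7424) = -0.810304
F′(z) at (-0.810304) = -3.573098848256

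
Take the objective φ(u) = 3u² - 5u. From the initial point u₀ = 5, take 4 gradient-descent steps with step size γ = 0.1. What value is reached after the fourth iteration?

φ′(u) = 6u - 5
Step 1: φ′(5) = 25; u₁ = 5 − 0.1·25 = 2.5
Step 2: φ′(2.5) = 10; u₂ = 2.5 − 0.1·10 = 1.5
Step 3: φ′(1.5) = 4; u₃ = 1.5 − 0.1·4 = 1.1
Step 4: φ′(1.1) = 1.6; u₄ = 1.1 − 0.1·1.6 = 0.94

0.94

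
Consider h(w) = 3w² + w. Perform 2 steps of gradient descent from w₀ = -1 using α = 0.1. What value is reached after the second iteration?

h′(w) = 6w + 1
w₁ = -1 − 0.1·(-5) = -0.5
w₂ = -0.5 − 0.1·(-2) = -0.3

-0.3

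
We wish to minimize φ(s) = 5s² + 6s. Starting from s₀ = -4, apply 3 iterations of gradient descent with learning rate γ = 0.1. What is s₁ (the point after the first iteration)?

φ′(s) = 10s + 6
s₁ = -4 − 0.1·(-34) = -0.6

-0.6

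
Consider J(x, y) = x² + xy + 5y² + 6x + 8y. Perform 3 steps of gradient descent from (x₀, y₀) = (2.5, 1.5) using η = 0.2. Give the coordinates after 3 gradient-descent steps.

∇J = (2x + y + 6, x + 10y + 8)
Step 1: at (2.5, 1.5), ∇J = (12.5, 25.5) → (2.5, 1.5) − 0.2·(12.5, 25.5) = (0, -3.6)
Step 2: at (0, -3.6), ∇J = (2.4, -28) → (0, -3.6) − 0.2·(2.4, -28) = (-0.48, 2)
Step 3: at (-0.48, 2), ∇J = (7.04, 27.52) → (-0.48, 2) − 0.2·(7.04, 27.52) = (-1.888, -3.504)

(-1.888, -3.504)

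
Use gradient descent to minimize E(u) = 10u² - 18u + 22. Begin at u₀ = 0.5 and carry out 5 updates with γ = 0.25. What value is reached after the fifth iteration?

E′(u) = 20u - 18
Step 1: E′(0.5) = -8; u₁ = 0.5 − 0.25·(-8) = 2.5
Step 2: E′(2.5) = 32; u₂ = 2.5 − 0.25·32 = -5.5
Step 3: E′(-5.5) = -128; u₃ = -5.5 − 0.25·(-128) = 26.5
Step 4: E′(26.5) = 512; u₄ = 26.5 − 0.25·512 = -101.5
Step 5: E′(-101.5) = -2048; u₅ = -101.5 − 0.25·(-2048) = 410.5

410.5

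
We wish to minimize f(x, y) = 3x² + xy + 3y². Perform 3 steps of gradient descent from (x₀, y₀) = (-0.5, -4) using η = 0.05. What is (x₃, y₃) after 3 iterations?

(0.120375, -1.3561875)

∇f = (6x + y, x + 6y)
(x₁, y₁) = (-0.5, -4) − 0.05·(-7, -24.5) = (-0.15, -2.775)
(x₂, y₂) = (-0.15, -2.775) − 0.05·(-3.675, -16.8) = (0.03375, -1.935)
(x₃, y₃) = (0.03375, -1.935) − 0.05·(-1.7325, -11.57625) = (0.120375, -1.3561875)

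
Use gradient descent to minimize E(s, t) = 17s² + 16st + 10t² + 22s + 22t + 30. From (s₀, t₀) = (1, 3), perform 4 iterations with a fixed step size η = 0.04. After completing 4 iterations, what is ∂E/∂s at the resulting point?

41.24993536

∇E = (34s + 16t + 22, 16s + 20t + 22)
(s₁, t₁) = (1, 3) − 0.04·(104, 98) = (-3.16, -0.92)
(s₂, t₂) = (-3.16, -0.92) − 0.04·(-100.16, -46.96) = (0.8464, 0.9584)
(s₃, t₃) = (0.8464, 0.9584) − 0.04·(66.112, 54.7104) = (-1.79808, -1.230016)
(s₄, t₄) = (-1.79808, -1.230016) − 0.04·(-58.814976, -31.3696) = (0.55451904, 0.024768)
∂E/∂s at (0.55451904, 0.024768) = 41.24993536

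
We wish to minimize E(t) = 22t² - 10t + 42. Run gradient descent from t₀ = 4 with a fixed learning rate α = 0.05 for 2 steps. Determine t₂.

5.66

E′(t) = 44t - 10
t₁ = 4 − 0.05·166 = -4.3
t₂ = -4.3 − 0.05·(-199.2) = 5.66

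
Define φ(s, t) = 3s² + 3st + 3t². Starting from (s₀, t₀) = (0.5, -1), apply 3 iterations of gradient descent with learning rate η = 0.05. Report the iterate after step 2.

(0.46625, -0.6175)

∇φ = (6s + 3t, 3s + 6t)
(s₁, t₁) = (0.5, -1) − 0.05·(0, -4.5) = (0.5, -0.775)
(s₂, t₂) = (0.5, -0.775) − 0.05·(0.675, -3.15) = (0.46625, -0.6175)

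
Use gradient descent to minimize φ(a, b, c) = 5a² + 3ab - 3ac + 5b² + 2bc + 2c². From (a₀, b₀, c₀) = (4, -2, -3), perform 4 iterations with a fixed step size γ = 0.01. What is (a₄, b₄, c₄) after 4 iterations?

∇φ = (10a + 3b - 3c, 3a + 10b + 2c, -3a + 2b + 4c)
Step 1: at (4, -2, -3), ∇φ = (43, -14, -28) → (4, -2, -3) − 0.01·(43, -14, -28) = (3.57, -1.86, -2.72)
Step 2: at (3.57, -1.86, -2.72), ∇φ = (38.28, -13.33, -25.31) → (3.57, -1.86, -2.72) − 0.01·(38.28, -13.33, -25.31) = (3.1872, -1.7267, -2.4669)
Step 3: at (3.1872, -1.7267, -2.4669), ∇φ = (34.0926, -12.6392, -22.8826) → (3.1872, -1.7267, -2.4669) − 0.01·(34.0926, -12.6392, -22.8826) = (2.846274, -1.600308, -2.238074)
Step 4: at (2.846274, -1.600308, -2.238074), ∇φ = (30.376038, -11.940406, -20.691734) → (2.846274, -1.600308, -2.238074) − 0.01·(30.376038, -11.940406, -20.691734) = (2.54251362, -1.48090394, -2.03115666)

(2.54251362, -1.48090394, -2.03115666)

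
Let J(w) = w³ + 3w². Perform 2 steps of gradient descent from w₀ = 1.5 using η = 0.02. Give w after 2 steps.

J′(w) = 3w² + 6w
w₁ = 1.5 − 0.02·15.75 = 1.185
w₂ = 1.185 − 0.02·11.322675 = 0.9585465

0.9585465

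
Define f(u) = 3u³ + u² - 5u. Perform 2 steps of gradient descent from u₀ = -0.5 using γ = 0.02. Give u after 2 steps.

-0.3405125

f′(u) = 9u² + 2u - 5
u₁ = -0.5 − 0.02·(-3.75) = -0.425
u₂ = -0.425 − 0.02·(-4.224375) = -0.3405125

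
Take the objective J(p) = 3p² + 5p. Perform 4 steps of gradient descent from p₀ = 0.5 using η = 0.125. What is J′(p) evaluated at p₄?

0.03125

J′(p) = 6p + 5
Step 1: J′(0.5) = 8; p₁ = 0.5 − 0.125·8 = -0.5
Step 2: J′(-0.5) = 2; p₂ = -0.5 − 0.125·2 = -0.75
Step 3: J′(-0.75) = 0.5; p₃ = -0.75 − 0.125·0.5 = -0.8125
Step 4: J′(-0.8125) = 0.125; p₄ = -0.8125 − 0.125·0.125 = -0.828125
J′(p) at (-0.828125) = 0.03125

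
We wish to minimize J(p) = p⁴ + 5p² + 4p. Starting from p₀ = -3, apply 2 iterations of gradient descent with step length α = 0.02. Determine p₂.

-0.33337856

J′(p) = 4p³ + 10p + 4
Step 1: J′(-3) = -134; p₁ = -3 − 0.02·(-134) = -0.32
Step 2: J′(-0.32) = 0.668928; p₂ = -0.32 − 0.02·0.668928 = -0.33337856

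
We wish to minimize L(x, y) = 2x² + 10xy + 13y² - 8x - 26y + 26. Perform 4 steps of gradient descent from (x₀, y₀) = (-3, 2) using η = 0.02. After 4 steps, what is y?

2.15489536

∇L = (4x + 10y - 8, 10x + 26y - 26)
Step 1: at (-3, 2), ∇L = (0, -4) → (-3, 2) − 0.02·(0, -4) = (-3, 2.08)
Step 2: at (-3, 2.08), ∇L = (0.8, -1.92) → (-3, 2.08) − 0.02·(0.8, -1.92) = (-3.016, 2.1184)
Step 3: at (-3.016, 2.1184), ∇L = (1.12, -1.0816) → (-3.016, 2.1184) − 0.02·(1.12, -1.0816) = (-3.0384, 2.140032)
Step 4: at (-3.0384, 2.140032), ∇L = (1.24672, -0.743168) → (-3.0384, 2.140032) − 0.02·(1.24672, -0.743168) = (-3.0633344, 2.15489536)
y = 2.15489536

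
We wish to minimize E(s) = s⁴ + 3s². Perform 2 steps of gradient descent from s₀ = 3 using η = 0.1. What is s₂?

E′(s) = 4s³ + 6s
s₁ = 3 − 0.1·126 = -9.6
s₂ = -9.6 − 0.1·(-3596.544) = 350.0544

350.0544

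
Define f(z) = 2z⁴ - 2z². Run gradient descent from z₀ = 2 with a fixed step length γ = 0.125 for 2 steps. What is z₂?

f′(z) = 8z³ - 4z
z₁ = 2 − 0.125·56 = -5
z₂ = -5 − 0.125·(-980) = 117.5

117.5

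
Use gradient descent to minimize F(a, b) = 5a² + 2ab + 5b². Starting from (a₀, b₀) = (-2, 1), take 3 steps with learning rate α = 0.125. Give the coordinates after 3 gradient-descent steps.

∇F = (10a + 2b, 2a + 10b)
(a₁, b₁) = (-2, 1) − 0.125·(-18, 6) = (0.25, 0.25)
(a₂, b₂) = (0.25, 0.25) − 0.125·(3, 3) = (-0.125, -0.125)
(a₃, b₃) = (-0.125, -0.125) − 0.125·(-1.5, -1.5) = (0.0625, 0.0625)

(0.0625, 0.0625)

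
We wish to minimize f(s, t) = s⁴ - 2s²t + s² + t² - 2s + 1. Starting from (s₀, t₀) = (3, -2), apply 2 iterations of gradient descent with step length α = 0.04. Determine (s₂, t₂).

∇f = (4s³ - 4st + 2s - 2, -2s² + 2t)
(s₁, t₁) = (3, -2) − 0.04·(136, -22) = (-2.44, -1.12)
(s₂, t₂) = (-2.44, -1.12) − 0.04·(-75.918336, -14.1472) = (0.59673344, -0.554112)

(0.59673344, -0.554112)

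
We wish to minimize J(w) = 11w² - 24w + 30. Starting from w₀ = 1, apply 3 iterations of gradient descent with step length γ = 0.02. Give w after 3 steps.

1.074944

J′(w) = 22w - 24
w₁ = 1 − 0.02·(-2) = 1.04
w₂ = 1.04 − 0.02·(-1.12) = 1.0624
w₃ = 1.0624 − 0.02·(-0.6272) = 1.074944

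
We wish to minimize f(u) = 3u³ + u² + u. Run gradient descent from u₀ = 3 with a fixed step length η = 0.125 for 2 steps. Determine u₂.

-78.125

f′(u) = 9u² + 2u + 1
u₁ = 3 − 0.125·88 = -8
u₂ = -8 − 0.125·561 = -78.125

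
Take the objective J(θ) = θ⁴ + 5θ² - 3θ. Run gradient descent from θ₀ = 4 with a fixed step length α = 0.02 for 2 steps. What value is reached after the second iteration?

-0.91321152

J′(θ) = 4θ³ + 10θ - 3
Step 1: J′(4) = 293; θ₁ = 4 − 0.02·293 = -1.86
Step 2: J′(-1.86) = -47.339424; θ₂ = -1.86 − 0.02·(-47.339424) = -0.91321152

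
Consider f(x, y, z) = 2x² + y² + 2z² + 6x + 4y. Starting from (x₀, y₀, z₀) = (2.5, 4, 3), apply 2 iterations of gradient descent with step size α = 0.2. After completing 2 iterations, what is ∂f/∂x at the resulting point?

∇f = (4x + 6, 2y + 4, 4z)
(x₁, y₁, z₁) = (2.5, 4, 3) − 0.2·(16, 12, 12) = (-0.7, 1.6, 0.6)
(x₂, y₂, z₂) = (-0.7, 1.6, 0.6) − 0.2·(3.2, 7.2, 2.4) = (-1.34, 0.16, 0.12)
∂f/∂x at (-1.34, 0.16, 0.12) = 0.64

0.64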